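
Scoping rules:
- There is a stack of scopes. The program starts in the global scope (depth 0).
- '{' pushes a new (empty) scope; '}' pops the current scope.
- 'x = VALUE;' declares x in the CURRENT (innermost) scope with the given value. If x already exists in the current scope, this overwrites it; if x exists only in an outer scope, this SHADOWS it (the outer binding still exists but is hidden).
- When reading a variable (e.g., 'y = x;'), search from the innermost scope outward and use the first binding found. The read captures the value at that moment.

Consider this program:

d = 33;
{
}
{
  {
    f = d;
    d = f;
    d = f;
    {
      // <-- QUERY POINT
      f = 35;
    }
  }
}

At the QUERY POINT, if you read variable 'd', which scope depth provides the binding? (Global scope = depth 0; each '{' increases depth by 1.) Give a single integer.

Step 1: declare d=33 at depth 0
Step 2: enter scope (depth=1)
Step 3: exit scope (depth=0)
Step 4: enter scope (depth=1)
Step 5: enter scope (depth=2)
Step 6: declare f=(read d)=33 at depth 2
Step 7: declare d=(read f)=33 at depth 2
Step 8: declare d=(read f)=33 at depth 2
Step 9: enter scope (depth=3)
Visible at query point: d=33 f=33

Answer: 2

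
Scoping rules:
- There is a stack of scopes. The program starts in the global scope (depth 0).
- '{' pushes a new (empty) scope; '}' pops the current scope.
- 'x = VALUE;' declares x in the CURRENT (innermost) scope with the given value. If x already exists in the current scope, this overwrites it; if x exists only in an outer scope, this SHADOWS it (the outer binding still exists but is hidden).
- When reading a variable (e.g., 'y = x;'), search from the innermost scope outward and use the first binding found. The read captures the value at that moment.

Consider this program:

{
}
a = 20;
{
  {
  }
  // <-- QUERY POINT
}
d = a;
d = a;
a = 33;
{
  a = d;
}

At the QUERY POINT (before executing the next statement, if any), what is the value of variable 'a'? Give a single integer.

Step 1: enter scope (depth=1)
Step 2: exit scope (depth=0)
Step 3: declare a=20 at depth 0
Step 4: enter scope (depth=1)
Step 5: enter scope (depth=2)
Step 6: exit scope (depth=1)
Visible at query point: a=20

Answer: 20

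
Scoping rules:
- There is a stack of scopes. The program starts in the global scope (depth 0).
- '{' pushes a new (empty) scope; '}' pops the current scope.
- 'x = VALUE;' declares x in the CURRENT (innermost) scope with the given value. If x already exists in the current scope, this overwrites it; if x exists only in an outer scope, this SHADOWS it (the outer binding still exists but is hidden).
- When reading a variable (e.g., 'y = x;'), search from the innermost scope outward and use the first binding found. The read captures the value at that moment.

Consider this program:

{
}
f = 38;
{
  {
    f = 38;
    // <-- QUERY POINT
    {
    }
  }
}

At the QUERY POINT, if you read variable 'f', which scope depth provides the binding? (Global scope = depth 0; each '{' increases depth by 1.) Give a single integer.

Answer: 2

Derivation:
Step 1: enter scope (depth=1)
Step 2: exit scope (depth=0)
Step 3: declare f=38 at depth 0
Step 4: enter scope (depth=1)
Step 5: enter scope (depth=2)
Step 6: declare f=38 at depth 2
Visible at query point: f=38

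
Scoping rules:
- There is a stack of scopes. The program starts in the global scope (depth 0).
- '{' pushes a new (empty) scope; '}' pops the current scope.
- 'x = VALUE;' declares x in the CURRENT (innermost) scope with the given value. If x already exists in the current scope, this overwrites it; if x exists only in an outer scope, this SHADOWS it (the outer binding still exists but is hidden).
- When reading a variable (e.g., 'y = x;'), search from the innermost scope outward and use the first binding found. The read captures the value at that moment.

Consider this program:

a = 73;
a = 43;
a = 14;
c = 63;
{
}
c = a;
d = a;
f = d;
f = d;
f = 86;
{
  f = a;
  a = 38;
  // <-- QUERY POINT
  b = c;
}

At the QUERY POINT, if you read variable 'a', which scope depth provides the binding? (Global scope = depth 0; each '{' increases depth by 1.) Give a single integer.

Step 1: declare a=73 at depth 0
Step 2: declare a=43 at depth 0
Step 3: declare a=14 at depth 0
Step 4: declare c=63 at depth 0
Step 5: enter scope (depth=1)
Step 6: exit scope (depth=0)
Step 7: declare c=(read a)=14 at depth 0
Step 8: declare d=(read a)=14 at depth 0
Step 9: declare f=(read d)=14 at depth 0
Step 10: declare f=(read d)=14 at depth 0
Step 11: declare f=86 at depth 0
Step 12: enter scope (depth=1)
Step 13: declare f=(read a)=14 at depth 1
Step 14: declare a=38 at depth 1
Visible at query point: a=38 c=14 d=14 f=14

Answer: 1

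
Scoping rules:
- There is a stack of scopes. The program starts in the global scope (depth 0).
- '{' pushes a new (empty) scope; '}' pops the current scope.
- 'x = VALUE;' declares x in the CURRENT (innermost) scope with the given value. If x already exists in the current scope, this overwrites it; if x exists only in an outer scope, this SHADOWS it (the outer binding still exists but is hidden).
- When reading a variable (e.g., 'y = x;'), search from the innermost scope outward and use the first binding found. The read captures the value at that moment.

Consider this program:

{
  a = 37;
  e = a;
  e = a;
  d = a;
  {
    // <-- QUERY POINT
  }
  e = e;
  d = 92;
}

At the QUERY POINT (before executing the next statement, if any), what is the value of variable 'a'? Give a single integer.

Step 1: enter scope (depth=1)
Step 2: declare a=37 at depth 1
Step 3: declare e=(read a)=37 at depth 1
Step 4: declare e=(read a)=37 at depth 1
Step 5: declare d=(read a)=37 at depth 1
Step 6: enter scope (depth=2)
Visible at query point: a=37 d=37 e=37

Answer: 37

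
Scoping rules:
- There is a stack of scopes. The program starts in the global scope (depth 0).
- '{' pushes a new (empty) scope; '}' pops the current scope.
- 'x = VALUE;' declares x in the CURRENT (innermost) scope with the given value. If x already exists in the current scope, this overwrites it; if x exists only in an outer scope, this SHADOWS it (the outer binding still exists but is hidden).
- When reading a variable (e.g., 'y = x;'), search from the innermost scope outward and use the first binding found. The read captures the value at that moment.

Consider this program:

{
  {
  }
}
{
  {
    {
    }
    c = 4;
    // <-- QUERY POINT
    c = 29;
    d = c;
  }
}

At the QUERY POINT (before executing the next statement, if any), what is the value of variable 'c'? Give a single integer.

Step 1: enter scope (depth=1)
Step 2: enter scope (depth=2)
Step 3: exit scope (depth=1)
Step 4: exit scope (depth=0)
Step 5: enter scope (depth=1)
Step 6: enter scope (depth=2)
Step 7: enter scope (depth=3)
Step 8: exit scope (depth=2)
Step 9: declare c=4 at depth 2
Visible at query point: c=4

Answer: 4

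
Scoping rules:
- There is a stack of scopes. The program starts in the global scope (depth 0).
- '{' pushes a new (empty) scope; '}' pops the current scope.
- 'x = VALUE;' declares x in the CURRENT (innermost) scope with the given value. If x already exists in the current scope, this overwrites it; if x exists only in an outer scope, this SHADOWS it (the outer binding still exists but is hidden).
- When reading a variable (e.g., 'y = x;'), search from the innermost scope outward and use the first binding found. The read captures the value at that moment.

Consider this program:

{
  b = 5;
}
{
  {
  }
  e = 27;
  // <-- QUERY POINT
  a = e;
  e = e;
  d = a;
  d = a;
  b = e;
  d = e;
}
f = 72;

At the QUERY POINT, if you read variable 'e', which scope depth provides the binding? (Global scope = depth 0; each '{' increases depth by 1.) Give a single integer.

Answer: 1

Derivation:
Step 1: enter scope (depth=1)
Step 2: declare b=5 at depth 1
Step 3: exit scope (depth=0)
Step 4: enter scope (depth=1)
Step 5: enter scope (depth=2)
Step 6: exit scope (depth=1)
Step 7: declare e=27 at depth 1
Visible at query point: e=27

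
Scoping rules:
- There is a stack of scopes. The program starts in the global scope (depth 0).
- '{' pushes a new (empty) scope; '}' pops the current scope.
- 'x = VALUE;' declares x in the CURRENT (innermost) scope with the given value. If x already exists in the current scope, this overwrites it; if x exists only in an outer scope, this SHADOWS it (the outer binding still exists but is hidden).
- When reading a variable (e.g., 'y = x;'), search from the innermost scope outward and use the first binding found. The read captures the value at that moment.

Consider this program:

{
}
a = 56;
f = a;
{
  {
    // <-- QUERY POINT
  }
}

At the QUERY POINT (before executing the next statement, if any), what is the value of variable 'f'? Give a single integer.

Answer: 56

Derivation:
Step 1: enter scope (depth=1)
Step 2: exit scope (depth=0)
Step 3: declare a=56 at depth 0
Step 4: declare f=(read a)=56 at depth 0
Step 5: enter scope (depth=1)
Step 6: enter scope (depth=2)
Visible at query point: a=56 f=56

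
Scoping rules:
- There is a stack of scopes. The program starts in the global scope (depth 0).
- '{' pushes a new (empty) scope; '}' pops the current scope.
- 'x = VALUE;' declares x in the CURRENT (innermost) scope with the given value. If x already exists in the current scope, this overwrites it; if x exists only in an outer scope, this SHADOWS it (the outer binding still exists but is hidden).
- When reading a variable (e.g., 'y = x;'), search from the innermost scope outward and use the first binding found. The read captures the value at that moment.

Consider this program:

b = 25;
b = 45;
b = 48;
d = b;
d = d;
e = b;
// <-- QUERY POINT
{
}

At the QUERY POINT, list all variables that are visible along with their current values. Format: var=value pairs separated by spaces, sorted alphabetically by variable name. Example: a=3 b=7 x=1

Answer: b=48 d=48 e=48

Derivation:
Step 1: declare b=25 at depth 0
Step 2: declare b=45 at depth 0
Step 3: declare b=48 at depth 0
Step 4: declare d=(read b)=48 at depth 0
Step 5: declare d=(read d)=48 at depth 0
Step 6: declare e=(read b)=48 at depth 0
Visible at query point: b=48 d=48 e=48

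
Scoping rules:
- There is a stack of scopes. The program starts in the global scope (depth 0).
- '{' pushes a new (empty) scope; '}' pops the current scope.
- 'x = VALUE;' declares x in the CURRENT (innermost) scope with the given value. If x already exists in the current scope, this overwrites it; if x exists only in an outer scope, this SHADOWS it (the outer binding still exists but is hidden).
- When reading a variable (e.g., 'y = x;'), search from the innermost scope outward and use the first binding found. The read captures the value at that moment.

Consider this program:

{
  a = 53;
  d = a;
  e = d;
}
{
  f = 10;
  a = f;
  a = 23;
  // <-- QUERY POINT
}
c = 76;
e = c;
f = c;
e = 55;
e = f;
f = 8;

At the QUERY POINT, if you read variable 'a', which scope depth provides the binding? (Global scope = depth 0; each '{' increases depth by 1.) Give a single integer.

Step 1: enter scope (depth=1)
Step 2: declare a=53 at depth 1
Step 3: declare d=(read a)=53 at depth 1
Step 4: declare e=(read d)=53 at depth 1
Step 5: exit scope (depth=0)
Step 6: enter scope (depth=1)
Step 7: declare f=10 at depth 1
Step 8: declare a=(read f)=10 at depth 1
Step 9: declare a=23 at depth 1
Visible at query point: a=23 f=10

Answer: 1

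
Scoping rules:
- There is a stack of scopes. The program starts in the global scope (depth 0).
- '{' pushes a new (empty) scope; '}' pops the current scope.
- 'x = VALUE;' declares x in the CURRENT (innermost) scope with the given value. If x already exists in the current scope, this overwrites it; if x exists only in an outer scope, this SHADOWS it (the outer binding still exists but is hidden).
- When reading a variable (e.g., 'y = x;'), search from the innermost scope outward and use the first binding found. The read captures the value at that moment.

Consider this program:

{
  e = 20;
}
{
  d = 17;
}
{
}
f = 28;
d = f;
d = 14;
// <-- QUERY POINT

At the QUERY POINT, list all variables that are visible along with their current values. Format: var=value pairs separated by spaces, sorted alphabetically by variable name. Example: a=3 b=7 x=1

Step 1: enter scope (depth=1)
Step 2: declare e=20 at depth 1
Step 3: exit scope (depth=0)
Step 4: enter scope (depth=1)
Step 5: declare d=17 at depth 1
Step 6: exit scope (depth=0)
Step 7: enter scope (depth=1)
Step 8: exit scope (depth=0)
Step 9: declare f=28 at depth 0
Step 10: declare d=(read f)=28 at depth 0
Step 11: declare d=14 at depth 0
Visible at query point: d=14 f=28

Answer: d=14 f=28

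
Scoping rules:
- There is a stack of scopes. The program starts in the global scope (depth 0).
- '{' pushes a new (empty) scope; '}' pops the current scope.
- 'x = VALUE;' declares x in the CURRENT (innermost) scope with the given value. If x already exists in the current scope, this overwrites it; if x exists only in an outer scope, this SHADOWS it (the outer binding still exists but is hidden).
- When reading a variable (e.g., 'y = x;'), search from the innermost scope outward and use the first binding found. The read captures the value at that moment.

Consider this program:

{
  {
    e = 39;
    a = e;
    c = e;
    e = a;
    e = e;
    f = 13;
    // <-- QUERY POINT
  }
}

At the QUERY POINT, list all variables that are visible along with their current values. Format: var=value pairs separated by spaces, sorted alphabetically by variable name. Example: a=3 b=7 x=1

Answer: a=39 c=39 e=39 f=13

Derivation:
Step 1: enter scope (depth=1)
Step 2: enter scope (depth=2)
Step 3: declare e=39 at depth 2
Step 4: declare a=(read e)=39 at depth 2
Step 5: declare c=(read e)=39 at depth 2
Step 6: declare e=(read a)=39 at depth 2
Step 7: declare e=(read e)=39 at depth 2
Step 8: declare f=13 at depth 2
Visible at query point: a=39 c=39 e=39 f=13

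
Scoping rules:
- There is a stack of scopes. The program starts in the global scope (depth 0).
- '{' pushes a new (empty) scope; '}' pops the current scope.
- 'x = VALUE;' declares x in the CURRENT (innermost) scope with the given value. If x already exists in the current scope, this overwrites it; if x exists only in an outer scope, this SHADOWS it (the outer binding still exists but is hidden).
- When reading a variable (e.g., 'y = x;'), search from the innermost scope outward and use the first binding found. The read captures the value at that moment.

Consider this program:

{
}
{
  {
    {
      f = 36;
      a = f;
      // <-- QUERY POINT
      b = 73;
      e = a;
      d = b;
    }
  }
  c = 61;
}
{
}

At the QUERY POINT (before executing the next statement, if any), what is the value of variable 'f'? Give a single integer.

Answer: 36

Derivation:
Step 1: enter scope (depth=1)
Step 2: exit scope (depth=0)
Step 3: enter scope (depth=1)
Step 4: enter scope (depth=2)
Step 5: enter scope (depth=3)
Step 6: declare f=36 at depth 3
Step 7: declare a=(read f)=36 at depth 3
Visible at query point: a=36 f=36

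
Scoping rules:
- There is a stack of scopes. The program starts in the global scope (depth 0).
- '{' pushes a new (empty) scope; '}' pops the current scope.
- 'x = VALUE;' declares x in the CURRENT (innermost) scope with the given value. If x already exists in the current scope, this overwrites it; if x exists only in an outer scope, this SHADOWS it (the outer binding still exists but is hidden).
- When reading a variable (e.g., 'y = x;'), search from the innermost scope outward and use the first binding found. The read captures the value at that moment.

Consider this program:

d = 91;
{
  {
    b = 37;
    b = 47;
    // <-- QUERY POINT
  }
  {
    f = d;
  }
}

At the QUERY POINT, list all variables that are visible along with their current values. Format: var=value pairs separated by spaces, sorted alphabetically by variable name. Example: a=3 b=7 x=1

Answer: b=47 d=91

Derivation:
Step 1: declare d=91 at depth 0
Step 2: enter scope (depth=1)
Step 3: enter scope (depth=2)
Step 4: declare b=37 at depth 2
Step 5: declare b=47 at depth 2
Visible at query point: b=47 d=91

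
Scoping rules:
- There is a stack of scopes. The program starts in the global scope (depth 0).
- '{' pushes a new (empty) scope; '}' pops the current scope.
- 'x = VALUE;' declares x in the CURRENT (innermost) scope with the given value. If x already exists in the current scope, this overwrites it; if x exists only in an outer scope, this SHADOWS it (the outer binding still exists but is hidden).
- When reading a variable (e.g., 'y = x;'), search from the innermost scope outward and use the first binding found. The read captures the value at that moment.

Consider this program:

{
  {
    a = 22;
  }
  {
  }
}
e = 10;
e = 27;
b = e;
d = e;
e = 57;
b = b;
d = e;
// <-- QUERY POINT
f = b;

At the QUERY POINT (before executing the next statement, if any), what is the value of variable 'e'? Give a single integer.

Step 1: enter scope (depth=1)
Step 2: enter scope (depth=2)
Step 3: declare a=22 at depth 2
Step 4: exit scope (depth=1)
Step 5: enter scope (depth=2)
Step 6: exit scope (depth=1)
Step 7: exit scope (depth=0)
Step 8: declare e=10 at depth 0
Step 9: declare e=27 at depth 0
Step 10: declare b=(read e)=27 at depth 0
Step 11: declare d=(read e)=27 at depth 0
Step 12: declare e=57 at depth 0
Step 13: declare b=(read b)=27 at depth 0
Step 14: declare d=(read e)=57 at depth 0
Visible at query point: b=27 d=57 e=57

Answer: 57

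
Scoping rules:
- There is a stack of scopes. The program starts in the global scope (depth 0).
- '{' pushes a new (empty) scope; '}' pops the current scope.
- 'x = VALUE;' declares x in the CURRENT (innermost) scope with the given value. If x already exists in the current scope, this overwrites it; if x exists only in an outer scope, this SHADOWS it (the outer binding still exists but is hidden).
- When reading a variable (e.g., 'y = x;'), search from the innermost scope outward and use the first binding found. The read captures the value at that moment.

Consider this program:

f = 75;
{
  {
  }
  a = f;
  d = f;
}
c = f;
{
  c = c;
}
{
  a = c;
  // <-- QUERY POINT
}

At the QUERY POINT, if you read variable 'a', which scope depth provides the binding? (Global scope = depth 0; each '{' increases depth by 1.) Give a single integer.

Answer: 1

Derivation:
Step 1: declare f=75 at depth 0
Step 2: enter scope (depth=1)
Step 3: enter scope (depth=2)
Step 4: exit scope (depth=1)
Step 5: declare a=(read f)=75 at depth 1
Step 6: declare d=(read f)=75 at depth 1
Step 7: exit scope (depth=0)
Step 8: declare c=(read f)=75 at depth 0
Step 9: enter scope (depth=1)
Step 10: declare c=(read c)=75 at depth 1
Step 11: exit scope (depth=0)
Step 12: enter scope (depth=1)
Step 13: declare a=(read c)=75 at depth 1
Visible at query point: a=75 c=75 f=75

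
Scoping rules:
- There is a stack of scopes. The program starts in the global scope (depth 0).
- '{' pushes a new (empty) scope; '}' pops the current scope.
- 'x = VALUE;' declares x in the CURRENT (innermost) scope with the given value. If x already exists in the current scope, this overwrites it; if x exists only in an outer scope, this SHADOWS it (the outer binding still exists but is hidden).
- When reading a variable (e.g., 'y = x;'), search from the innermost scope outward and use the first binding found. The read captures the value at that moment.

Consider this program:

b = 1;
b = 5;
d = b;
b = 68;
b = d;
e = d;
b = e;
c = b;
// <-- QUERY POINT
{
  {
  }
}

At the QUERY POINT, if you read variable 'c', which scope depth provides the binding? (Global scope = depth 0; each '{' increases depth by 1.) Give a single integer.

Step 1: declare b=1 at depth 0
Step 2: declare b=5 at depth 0
Step 3: declare d=(read b)=5 at depth 0
Step 4: declare b=68 at depth 0
Step 5: declare b=(read d)=5 at depth 0
Step 6: declare e=(read d)=5 at depth 0
Step 7: declare b=(read e)=5 at depth 0
Step 8: declare c=(read b)=5 at depth 0
Visible at query point: b=5 c=5 d=5 e=5

Answer: 0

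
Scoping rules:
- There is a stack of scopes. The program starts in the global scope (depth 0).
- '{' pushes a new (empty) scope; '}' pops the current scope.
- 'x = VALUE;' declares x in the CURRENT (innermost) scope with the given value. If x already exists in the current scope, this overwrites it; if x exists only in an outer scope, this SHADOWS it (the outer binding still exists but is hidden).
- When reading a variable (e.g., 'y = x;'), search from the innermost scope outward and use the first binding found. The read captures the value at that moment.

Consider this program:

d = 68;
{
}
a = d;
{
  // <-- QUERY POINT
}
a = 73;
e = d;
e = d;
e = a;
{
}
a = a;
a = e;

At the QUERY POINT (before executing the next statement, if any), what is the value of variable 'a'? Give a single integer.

Answer: 68

Derivation:
Step 1: declare d=68 at depth 0
Step 2: enter scope (depth=1)
Step 3: exit scope (depth=0)
Step 4: declare a=(read d)=68 at depth 0
Step 5: enter scope (depth=1)
Visible at query point: a=68 d=68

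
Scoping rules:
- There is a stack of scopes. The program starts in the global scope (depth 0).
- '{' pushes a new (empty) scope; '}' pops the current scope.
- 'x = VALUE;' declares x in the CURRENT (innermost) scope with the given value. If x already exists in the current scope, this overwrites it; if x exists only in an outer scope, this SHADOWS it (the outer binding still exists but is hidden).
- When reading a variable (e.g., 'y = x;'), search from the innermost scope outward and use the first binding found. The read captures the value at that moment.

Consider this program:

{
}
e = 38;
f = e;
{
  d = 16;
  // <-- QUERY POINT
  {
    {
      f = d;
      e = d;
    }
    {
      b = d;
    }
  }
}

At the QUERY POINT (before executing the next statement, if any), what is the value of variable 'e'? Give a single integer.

Step 1: enter scope (depth=1)
Step 2: exit scope (depth=0)
Step 3: declare e=38 at depth 0
Step 4: declare f=(read e)=38 at depth 0
Step 5: enter scope (depth=1)
Step 6: declare d=16 at depth 1
Visible at query point: d=16 e=38 f=38

Answer: 38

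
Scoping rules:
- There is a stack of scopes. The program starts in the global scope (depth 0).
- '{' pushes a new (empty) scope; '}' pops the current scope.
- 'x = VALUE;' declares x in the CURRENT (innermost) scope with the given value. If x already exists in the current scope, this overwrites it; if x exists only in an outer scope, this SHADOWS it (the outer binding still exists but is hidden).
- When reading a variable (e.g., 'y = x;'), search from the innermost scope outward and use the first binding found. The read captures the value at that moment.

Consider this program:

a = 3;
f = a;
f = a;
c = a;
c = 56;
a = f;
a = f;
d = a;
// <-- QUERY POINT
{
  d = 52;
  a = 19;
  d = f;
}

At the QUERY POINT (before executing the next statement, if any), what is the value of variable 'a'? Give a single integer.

Step 1: declare a=3 at depth 0
Step 2: declare f=(read a)=3 at depth 0
Step 3: declare f=(read a)=3 at depth 0
Step 4: declare c=(read a)=3 at depth 0
Step 5: declare c=56 at depth 0
Step 6: declare a=(read f)=3 at depth 0
Step 7: declare a=(read f)=3 at depth 0
Step 8: declare d=(read a)=3 at depth 0
Visible at query point: a=3 c=56 d=3 f=3

Answer: 3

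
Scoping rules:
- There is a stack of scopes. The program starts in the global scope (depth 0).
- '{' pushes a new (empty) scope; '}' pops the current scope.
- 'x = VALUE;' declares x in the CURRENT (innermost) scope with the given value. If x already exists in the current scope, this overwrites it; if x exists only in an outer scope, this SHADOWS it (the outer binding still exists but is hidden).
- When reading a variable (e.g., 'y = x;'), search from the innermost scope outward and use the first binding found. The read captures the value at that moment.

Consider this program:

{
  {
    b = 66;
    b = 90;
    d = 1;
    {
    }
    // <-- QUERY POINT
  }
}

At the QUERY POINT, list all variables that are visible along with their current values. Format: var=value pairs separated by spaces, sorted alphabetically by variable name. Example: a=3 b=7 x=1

Step 1: enter scope (depth=1)
Step 2: enter scope (depth=2)
Step 3: declare b=66 at depth 2
Step 4: declare b=90 at depth 2
Step 5: declare d=1 at depth 2
Step 6: enter scope (depth=3)
Step 7: exit scope (depth=2)
Visible at query point: b=90 d=1

Answer: b=90 d=1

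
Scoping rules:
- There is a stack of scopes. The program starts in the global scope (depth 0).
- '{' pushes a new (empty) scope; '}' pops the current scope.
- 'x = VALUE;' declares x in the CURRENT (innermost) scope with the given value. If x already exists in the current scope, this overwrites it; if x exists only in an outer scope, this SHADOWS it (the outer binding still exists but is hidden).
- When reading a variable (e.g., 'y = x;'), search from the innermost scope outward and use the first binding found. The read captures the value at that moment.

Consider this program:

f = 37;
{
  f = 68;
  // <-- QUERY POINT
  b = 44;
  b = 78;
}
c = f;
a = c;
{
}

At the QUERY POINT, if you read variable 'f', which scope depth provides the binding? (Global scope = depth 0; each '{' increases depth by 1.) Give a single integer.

Answer: 1

Derivation:
Step 1: declare f=37 at depth 0
Step 2: enter scope (depth=1)
Step 3: declare f=68 at depth 1
Visible at query point: f=68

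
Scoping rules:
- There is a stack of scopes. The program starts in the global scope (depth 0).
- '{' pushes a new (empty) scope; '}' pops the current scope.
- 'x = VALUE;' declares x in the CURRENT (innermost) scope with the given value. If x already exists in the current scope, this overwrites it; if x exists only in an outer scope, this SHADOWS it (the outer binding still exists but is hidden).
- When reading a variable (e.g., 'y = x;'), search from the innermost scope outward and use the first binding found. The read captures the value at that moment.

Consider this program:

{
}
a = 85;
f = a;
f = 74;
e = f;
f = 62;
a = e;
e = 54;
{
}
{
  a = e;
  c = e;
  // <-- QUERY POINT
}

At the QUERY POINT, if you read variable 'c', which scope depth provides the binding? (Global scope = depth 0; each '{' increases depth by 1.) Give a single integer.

Answer: 1

Derivation:
Step 1: enter scope (depth=1)
Step 2: exit scope (depth=0)
Step 3: declare a=85 at depth 0
Step 4: declare f=(read a)=85 at depth 0
Step 5: declare f=74 at depth 0
Step 6: declare e=(read f)=74 at depth 0
Step 7: declare f=62 at depth 0
Step 8: declare a=(read e)=74 at depth 0
Step 9: declare e=54 at depth 0
Step 10: enter scope (depth=1)
Step 11: exit scope (depth=0)
Step 12: enter scope (depth=1)
Step 13: declare a=(read e)=54 at depth 1
Step 14: declare c=(read e)=54 at depth 1
Visible at query point: a=54 c=54 e=54 f=62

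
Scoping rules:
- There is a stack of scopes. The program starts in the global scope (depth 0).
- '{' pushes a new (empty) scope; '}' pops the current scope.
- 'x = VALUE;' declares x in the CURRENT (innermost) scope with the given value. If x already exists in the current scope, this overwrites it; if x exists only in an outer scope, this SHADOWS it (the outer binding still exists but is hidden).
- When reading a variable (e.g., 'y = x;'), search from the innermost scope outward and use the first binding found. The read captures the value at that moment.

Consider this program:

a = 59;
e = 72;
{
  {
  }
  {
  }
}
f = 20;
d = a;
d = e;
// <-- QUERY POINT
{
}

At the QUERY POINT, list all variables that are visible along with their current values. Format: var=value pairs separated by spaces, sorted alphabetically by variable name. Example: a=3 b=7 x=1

Step 1: declare a=59 at depth 0
Step 2: declare e=72 at depth 0
Step 3: enter scope (depth=1)
Step 4: enter scope (depth=2)
Step 5: exit scope (depth=1)
Step 6: enter scope (depth=2)
Step 7: exit scope (depth=1)
Step 8: exit scope (depth=0)
Step 9: declare f=20 at depth 0
Step 10: declare d=(read a)=59 at depth 0
Step 11: declare d=(read e)=72 at depth 0
Visible at query point: a=59 d=72 e=72 f=20

Answer: a=59 d=72 e=72 f=20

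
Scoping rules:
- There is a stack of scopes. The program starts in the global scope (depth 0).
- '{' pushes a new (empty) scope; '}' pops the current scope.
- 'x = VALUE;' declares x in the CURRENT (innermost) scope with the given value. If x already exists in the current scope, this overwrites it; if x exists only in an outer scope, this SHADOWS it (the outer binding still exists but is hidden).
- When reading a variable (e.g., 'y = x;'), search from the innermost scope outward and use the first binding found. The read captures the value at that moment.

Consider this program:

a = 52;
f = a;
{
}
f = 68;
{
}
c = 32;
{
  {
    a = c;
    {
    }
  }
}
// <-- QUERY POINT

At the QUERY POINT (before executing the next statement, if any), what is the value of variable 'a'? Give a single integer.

Answer: 52

Derivation:
Step 1: declare a=52 at depth 0
Step 2: declare f=(read a)=52 at depth 0
Step 3: enter scope (depth=1)
Step 4: exit scope (depth=0)
Step 5: declare f=68 at depth 0
Step 6: enter scope (depth=1)
Step 7: exit scope (depth=0)
Step 8: declare c=32 at depth 0
Step 9: enter scope (depth=1)
Step 10: enter scope (depth=2)
Step 11: declare a=(read c)=32 at depth 2
Step 12: enter scope (depth=3)
Step 13: exit scope (depth=2)
Step 14: exit scope (depth=1)
Step 15: exit scope (depth=0)
Visible at query point: a=52 c=32 f=68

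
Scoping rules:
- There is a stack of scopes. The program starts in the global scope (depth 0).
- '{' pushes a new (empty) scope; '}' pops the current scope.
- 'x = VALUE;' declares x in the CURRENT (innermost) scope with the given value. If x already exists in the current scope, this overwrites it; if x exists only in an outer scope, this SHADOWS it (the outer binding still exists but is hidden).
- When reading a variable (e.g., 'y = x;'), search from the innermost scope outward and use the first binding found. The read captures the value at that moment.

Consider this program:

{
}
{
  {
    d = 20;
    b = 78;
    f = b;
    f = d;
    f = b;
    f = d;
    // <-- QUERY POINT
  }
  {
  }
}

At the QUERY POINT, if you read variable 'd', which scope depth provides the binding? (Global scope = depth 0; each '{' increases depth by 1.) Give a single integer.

Answer: 2

Derivation:
Step 1: enter scope (depth=1)
Step 2: exit scope (depth=0)
Step 3: enter scope (depth=1)
Step 4: enter scope (depth=2)
Step 5: declare d=20 at depth 2
Step 6: declare b=78 at depth 2
Step 7: declare f=(read b)=78 at depth 2
Step 8: declare f=(read d)=20 at depth 2
Step 9: declare f=(read b)=78 at depth 2
Step 10: declare f=(read d)=20 at depth 2
Visible at query point: b=78 d=20 f=20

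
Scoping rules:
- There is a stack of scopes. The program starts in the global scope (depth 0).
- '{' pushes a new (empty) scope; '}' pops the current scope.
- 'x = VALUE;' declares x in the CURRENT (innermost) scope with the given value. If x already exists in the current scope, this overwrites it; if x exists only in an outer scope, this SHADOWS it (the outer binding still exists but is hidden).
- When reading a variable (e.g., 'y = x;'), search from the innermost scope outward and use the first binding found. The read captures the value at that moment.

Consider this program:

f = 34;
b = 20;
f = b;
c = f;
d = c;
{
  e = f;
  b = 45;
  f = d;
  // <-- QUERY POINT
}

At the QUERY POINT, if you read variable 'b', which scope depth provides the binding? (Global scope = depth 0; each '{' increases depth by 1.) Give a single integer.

Answer: 1

Derivation:
Step 1: declare f=34 at depth 0
Step 2: declare b=20 at depth 0
Step 3: declare f=(read b)=20 at depth 0
Step 4: declare c=(read f)=20 at depth 0
Step 5: declare d=(read c)=20 at depth 0
Step 6: enter scope (depth=1)
Step 7: declare e=(read f)=20 at depth 1
Step 8: declare b=45 at depth 1
Step 9: declare f=(read d)=20 at depth 1
Visible at query point: b=45 c=20 d=20 e=20 f=20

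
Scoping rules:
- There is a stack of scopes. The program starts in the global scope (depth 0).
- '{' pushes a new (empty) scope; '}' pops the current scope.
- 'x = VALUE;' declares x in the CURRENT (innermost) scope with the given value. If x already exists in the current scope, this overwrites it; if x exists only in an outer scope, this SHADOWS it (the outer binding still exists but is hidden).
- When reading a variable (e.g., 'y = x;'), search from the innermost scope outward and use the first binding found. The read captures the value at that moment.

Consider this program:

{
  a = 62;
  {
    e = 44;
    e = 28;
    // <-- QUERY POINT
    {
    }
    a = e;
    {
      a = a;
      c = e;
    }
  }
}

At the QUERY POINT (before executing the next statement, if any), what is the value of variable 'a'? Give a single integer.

Step 1: enter scope (depth=1)
Step 2: declare a=62 at depth 1
Step 3: enter scope (depth=2)
Step 4: declare e=44 at depth 2
Step 5: declare e=28 at depth 2
Visible at query point: a=62 e=28

Answer: 62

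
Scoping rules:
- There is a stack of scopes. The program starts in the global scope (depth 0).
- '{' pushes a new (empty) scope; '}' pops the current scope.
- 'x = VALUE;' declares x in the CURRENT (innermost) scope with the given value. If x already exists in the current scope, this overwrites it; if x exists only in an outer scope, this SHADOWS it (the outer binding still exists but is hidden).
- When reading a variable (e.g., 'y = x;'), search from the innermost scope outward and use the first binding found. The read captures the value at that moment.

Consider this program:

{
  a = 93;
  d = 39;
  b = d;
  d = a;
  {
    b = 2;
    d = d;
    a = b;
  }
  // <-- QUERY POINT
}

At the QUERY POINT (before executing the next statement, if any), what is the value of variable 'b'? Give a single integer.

Answer: 39

Derivation:
Step 1: enter scope (depth=1)
Step 2: declare a=93 at depth 1
Step 3: declare d=39 at depth 1
Step 4: declare b=(read d)=39 at depth 1
Step 5: declare d=(read a)=93 at depth 1
Step 6: enter scope (depth=2)
Step 7: declare b=2 at depth 2
Step 8: declare d=(read d)=93 at depth 2
Step 9: declare a=(read b)=2 at depth 2
Step 10: exit scope (depth=1)
Visible at query point: a=93 b=39 d=93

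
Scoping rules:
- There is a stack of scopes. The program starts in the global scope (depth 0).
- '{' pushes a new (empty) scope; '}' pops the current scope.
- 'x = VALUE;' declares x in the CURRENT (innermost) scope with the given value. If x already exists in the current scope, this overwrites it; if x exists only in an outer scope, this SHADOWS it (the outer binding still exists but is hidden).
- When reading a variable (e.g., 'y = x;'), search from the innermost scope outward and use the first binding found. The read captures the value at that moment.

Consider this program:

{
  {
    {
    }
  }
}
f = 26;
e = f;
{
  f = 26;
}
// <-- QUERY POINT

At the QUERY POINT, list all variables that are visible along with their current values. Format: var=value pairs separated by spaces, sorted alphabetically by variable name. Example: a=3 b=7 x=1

Step 1: enter scope (depth=1)
Step 2: enter scope (depth=2)
Step 3: enter scope (depth=3)
Step 4: exit scope (depth=2)
Step 5: exit scope (depth=1)
Step 6: exit scope (depth=0)
Step 7: declare f=26 at depth 0
Step 8: declare e=(read f)=26 at depth 0
Step 9: enter scope (depth=1)
Step 10: declare f=26 at depth 1
Step 11: exit scope (depth=0)
Visible at query point: e=26 f=26

Answer: e=26 f=26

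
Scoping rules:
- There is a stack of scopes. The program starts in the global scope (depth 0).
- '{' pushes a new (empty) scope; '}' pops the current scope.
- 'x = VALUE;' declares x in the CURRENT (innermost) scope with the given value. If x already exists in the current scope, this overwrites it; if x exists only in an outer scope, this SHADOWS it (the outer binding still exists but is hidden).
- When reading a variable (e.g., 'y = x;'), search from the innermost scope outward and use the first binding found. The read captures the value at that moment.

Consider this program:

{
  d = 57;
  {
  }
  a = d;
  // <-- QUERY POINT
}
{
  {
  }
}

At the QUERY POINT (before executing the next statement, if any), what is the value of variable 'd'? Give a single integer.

Answer: 57

Derivation:
Step 1: enter scope (depth=1)
Step 2: declare d=57 at depth 1
Step 3: enter scope (depth=2)
Step 4: exit scope (depth=1)
Step 5: declare a=(read d)=57 at depth 1
Visible at query point: a=57 d=57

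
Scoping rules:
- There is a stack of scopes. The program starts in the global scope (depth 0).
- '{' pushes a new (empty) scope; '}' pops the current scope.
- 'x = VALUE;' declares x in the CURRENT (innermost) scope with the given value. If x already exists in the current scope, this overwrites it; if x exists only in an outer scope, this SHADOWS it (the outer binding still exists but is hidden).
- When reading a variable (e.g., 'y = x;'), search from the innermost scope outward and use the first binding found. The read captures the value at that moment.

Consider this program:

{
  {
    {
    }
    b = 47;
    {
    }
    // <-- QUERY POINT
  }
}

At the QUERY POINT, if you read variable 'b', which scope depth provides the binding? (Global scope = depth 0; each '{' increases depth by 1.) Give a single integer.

Answer: 2

Derivation:
Step 1: enter scope (depth=1)
Step 2: enter scope (depth=2)
Step 3: enter scope (depth=3)
Step 4: exit scope (depth=2)
Step 5: declare b=47 at depth 2
Step 6: enter scope (depth=3)
Step 7: exit scope (depth=2)
Visible at query point: b=47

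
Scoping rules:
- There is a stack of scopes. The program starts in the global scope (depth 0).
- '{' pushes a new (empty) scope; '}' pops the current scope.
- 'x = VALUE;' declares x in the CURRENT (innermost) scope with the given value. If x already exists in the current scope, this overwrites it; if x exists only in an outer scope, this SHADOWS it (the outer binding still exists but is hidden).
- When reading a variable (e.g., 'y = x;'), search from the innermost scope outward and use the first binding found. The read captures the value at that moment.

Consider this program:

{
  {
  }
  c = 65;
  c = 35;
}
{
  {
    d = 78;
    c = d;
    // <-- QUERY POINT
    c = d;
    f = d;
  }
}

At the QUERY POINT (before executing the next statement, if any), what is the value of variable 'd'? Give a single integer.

Answer: 78

Derivation:
Step 1: enter scope (depth=1)
Step 2: enter scope (depth=2)
Step 3: exit scope (depth=1)
Step 4: declare c=65 at depth 1
Step 5: declare c=35 at depth 1
Step 6: exit scope (depth=0)
Step 7: enter scope (depth=1)
Step 8: enter scope (depth=2)
Step 9: declare d=78 at depth 2
Step 10: declare c=(read d)=78 at depth 2
Visible at query point: c=78 d=78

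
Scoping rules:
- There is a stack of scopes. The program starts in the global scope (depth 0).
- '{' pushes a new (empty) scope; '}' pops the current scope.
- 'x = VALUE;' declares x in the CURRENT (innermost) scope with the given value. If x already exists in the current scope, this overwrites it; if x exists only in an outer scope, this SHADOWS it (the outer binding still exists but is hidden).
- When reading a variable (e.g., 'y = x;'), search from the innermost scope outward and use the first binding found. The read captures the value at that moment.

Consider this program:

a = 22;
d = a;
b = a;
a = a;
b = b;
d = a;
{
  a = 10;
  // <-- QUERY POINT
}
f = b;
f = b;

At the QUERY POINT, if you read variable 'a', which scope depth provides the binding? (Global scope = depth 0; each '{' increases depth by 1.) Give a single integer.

Step 1: declare a=22 at depth 0
Step 2: declare d=(read a)=22 at depth 0
Step 3: declare b=(read a)=22 at depth 0
Step 4: declare a=(read a)=22 at depth 0
Step 5: declare b=(read b)=22 at depth 0
Step 6: declare d=(read a)=22 at depth 0
Step 7: enter scope (depth=1)
Step 8: declare a=10 at depth 1
Visible at query point: a=10 b=22 d=22

Answer: 1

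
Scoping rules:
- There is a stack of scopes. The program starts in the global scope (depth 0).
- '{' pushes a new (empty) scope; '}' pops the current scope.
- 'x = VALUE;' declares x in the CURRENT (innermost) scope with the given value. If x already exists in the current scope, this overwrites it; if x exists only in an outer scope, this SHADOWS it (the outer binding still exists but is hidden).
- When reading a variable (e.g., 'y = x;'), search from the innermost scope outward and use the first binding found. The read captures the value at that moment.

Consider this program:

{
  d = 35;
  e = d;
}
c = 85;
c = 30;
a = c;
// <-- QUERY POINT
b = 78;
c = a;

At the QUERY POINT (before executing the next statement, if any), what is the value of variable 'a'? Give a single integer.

Answer: 30

Derivation:
Step 1: enter scope (depth=1)
Step 2: declare d=35 at depth 1
Step 3: declare e=(read d)=35 at depth 1
Step 4: exit scope (depth=0)
Step 5: declare c=85 at depth 0
Step 6: declare c=30 at depth 0
Step 7: declare a=(read c)=30 at depth 0
Visible at query point: a=30 c=30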